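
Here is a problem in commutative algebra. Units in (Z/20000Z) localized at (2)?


Local ring = Z/32Z.
phi(32) = 2^4*(2-1) = 16


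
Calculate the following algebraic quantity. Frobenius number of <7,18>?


gcd(7,18)=1 => F=ab-a-b=7*18-7-18=126-25=101


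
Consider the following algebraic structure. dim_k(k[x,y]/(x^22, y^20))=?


Basis: x^i*y^j, i<22, j<20
22*20=440


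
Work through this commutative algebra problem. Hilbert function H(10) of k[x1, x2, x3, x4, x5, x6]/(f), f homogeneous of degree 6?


C(15,5)-C(9,5)=3003-126=2877


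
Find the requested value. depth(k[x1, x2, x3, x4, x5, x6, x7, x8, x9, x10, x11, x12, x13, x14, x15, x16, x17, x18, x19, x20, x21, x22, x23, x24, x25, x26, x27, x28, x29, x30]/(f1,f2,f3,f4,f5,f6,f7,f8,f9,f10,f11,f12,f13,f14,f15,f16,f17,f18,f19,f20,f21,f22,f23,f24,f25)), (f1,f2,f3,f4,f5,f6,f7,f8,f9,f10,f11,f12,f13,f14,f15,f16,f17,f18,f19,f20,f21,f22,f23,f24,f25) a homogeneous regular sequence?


depth(R)=30
depth(R/I)=30-25=5


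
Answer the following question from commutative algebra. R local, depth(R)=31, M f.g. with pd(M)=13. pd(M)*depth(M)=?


pd+depth=31
depth=31-13=18
pd*depth=13*18=234


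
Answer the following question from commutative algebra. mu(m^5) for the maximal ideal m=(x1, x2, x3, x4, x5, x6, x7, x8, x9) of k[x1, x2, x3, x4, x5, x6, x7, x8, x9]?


Graded Nakayama: mu(m^d) = dim_k (m^d/m^(d+1)) = #degree-5 monomials in 9 vars
C(n+d-1,d)=C(13,5)=1287


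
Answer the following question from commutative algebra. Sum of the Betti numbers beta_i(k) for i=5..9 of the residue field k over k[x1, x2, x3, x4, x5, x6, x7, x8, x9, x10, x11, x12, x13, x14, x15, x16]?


Koszul resolution: beta_i(k)=C(n,i), n=16
C(16,5)=4368, C(16,6)=8008, C(16,7)=11440, C(16,8)=12870, C(16,9)=11440
Sum=48126


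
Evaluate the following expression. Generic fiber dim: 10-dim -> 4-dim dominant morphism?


dim(fiber)=dim(X)-dim(Y)=10-4=6


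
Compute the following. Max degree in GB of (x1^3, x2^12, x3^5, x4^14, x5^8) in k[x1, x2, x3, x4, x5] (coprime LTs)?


Pure powers, coprime LTs => already GB.
Degrees: 3, 12, 5, 14, 8
Max=14


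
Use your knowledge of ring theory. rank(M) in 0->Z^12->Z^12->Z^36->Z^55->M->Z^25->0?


Alt sum=0:
(-1)^0*12 + (-1)^1*12 + (-1)^2*36 + (-1)^3*55 + (-1)^4*? + (-1)^5*25=0
rank(M)=44


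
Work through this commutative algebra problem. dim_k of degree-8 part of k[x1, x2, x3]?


C(d+n-1,n-1)=C(10,2)=45


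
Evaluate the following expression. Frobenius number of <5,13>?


gcd(5,13)=1 => F=ab-a-b=5*13-5-13=65-18=47


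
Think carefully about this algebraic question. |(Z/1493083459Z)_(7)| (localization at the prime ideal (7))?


7-primary part: 1493083459=7^9*37
Size=7^9=40353607


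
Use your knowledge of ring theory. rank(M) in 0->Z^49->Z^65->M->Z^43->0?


Alt sum=0:
(-1)^0*49 + (-1)^1*65 + (-1)^2*? + (-1)^3*43=0
rank(M)=59


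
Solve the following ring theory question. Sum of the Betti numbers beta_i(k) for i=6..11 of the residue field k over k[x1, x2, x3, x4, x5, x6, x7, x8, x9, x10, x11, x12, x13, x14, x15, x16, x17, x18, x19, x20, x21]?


Koszul resolution: beta_i(k)=C(n,i), n=21
C(21,6)=54264, C(21,7)=116280, C(21,8)=203490, C(21,9)=293930, C(21,10)=352716, C(21,11)=352716
Sum=1373396


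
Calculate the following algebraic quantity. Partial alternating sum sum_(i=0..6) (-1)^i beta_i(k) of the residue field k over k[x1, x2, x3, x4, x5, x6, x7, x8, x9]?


Koszul resolution: beta_i(k)=C(n,i), n=9
sum_(i=0..p) (-1)^i C(n,i) = (-1)^p C(n-1,p)
(-1)^6*C(8,6) = (-1)^6*28 = 28


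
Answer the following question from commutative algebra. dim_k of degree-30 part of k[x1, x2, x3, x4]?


C(d+n-1,n-1)=C(33,3)=5456


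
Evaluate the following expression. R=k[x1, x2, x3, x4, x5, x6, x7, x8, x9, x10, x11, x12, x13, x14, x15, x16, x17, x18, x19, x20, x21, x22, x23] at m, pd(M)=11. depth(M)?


pd+depth=depth(R)=23
depth=23-11=12


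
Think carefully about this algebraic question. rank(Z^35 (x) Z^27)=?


rank(M(x)N) = rank(M)*rank(N)
35*27 = 945


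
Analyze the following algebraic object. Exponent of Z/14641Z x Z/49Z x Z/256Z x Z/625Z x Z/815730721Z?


Exponent = lcm of the cyclic orders; pairwise coprime => product.
11^4*7^2*2^8*5^4*13^8=14641*49*256*625*815730721=93634009731502240000


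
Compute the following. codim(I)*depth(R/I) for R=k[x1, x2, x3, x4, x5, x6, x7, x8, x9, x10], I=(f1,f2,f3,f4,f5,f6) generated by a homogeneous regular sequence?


codim=6, depth=dim(R/I)=10-6=4
Product=6*4=24


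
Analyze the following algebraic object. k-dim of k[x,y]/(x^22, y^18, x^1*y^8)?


k[x,y]/I, I = (x^22, y^18, x^1*y^8)
Rect: 22x18=396. Corner: (22-1)x(18-8)=210.
dim = 396-210 = 186


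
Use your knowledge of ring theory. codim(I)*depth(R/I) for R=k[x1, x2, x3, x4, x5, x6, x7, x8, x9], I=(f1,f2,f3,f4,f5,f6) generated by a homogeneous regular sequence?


codim=6, depth=dim(R/I)=9-6=3
Product=6*3=18


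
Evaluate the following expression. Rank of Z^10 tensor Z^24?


rank(M(x)N) = rank(M)*rank(N)
10*24 = 240


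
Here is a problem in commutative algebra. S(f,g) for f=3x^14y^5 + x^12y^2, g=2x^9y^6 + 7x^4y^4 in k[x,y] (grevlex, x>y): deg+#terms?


LT(f)=3x^14y^5, LT(g)=2x^9y^6
lcm(LM)=x^14y^6
S(f,g) (scaled by 6 to clear denominators) = 2y*f - 3x^5*g = 2x^12y^3 - 21x^9y^4
2 terms, deg 15.
15+2=17


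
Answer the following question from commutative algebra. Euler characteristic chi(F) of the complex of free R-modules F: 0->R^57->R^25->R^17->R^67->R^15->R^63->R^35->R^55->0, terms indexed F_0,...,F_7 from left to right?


chi = sum (-1)^i * rank:
(-1)^0*57=57
(-1)^1*25=-25
(-1)^2*17=17
(-1)^3*67=-67
(-1)^4*15=15
(-1)^5*63=-63
(-1)^6*35=35
(-1)^7*55=-55
chi=-86


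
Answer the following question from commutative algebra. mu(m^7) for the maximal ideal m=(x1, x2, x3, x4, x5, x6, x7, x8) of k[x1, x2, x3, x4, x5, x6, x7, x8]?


Graded Nakayama: mu(m^d) = dim_k (m^d/m^(d+1)) = #degree-7 monomials in 8 vars
C(n+d-1,d)=C(14,7)=3432


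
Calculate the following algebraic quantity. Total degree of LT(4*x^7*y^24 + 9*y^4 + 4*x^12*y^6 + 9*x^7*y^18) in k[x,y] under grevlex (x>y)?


LT: 4*x^7*y^24
deg_x=7, deg_y=24
Total=7+24=31


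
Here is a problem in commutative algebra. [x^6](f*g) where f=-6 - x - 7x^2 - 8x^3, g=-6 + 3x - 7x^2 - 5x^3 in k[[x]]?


[x^6] = sum a_i*b_j, i+j=6
  -8*-5=40
Sum=40


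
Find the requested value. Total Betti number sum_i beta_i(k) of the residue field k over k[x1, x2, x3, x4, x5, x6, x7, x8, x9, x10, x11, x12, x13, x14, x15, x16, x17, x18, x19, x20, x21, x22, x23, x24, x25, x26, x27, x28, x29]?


Koszul resolution: beta_i(k)=C(n,i), n=29
sum_i C(29,i) = 2^29 = 536870912


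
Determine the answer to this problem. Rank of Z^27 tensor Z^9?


rank(M(x)N) = rank(M)*rank(N)
27*9 = 243


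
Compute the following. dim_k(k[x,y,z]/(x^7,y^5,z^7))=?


Basis: x^iy^jz^k, i<7,j<5,k<7
7*5*7=245


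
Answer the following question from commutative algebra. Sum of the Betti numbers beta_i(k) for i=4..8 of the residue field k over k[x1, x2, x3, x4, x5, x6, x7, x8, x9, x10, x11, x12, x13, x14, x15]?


Koszul resolution: beta_i(k)=C(n,i), n=15
C(15,4)=1365, C(15,5)=3003, C(15,6)=5005, C(15,7)=6435, C(15,8)=6435
Sum=22243


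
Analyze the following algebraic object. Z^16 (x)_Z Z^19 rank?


rank(M(x)N) = rank(M)*rank(N)
16*19 = 304


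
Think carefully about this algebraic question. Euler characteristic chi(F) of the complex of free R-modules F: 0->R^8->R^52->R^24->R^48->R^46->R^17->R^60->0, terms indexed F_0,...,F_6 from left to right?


chi = sum (-1)^i * rank:
(-1)^0*8=8
(-1)^1*52=-52
(-1)^2*24=24
(-1)^3*48=-48
(-1)^4*46=46
(-1)^5*17=-17
(-1)^6*60=60
chi=21


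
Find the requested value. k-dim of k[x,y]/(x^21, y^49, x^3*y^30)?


k[x,y]/I, I = (x^21, y^49, x^3*y^30)
Rect: 21x49=1029. Corner: (21-3)x(49-30)=342.
dim = 1029-342 = 687


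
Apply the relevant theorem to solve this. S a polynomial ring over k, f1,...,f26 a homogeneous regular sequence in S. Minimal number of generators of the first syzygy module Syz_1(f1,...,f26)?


Regular sequence => Koszul complex is the minimal free resolution.
Syz_1 minimally generated by Koszul relations f_i*e_j - f_j*e_i (i<j): mu(Syz_1) = beta_2 = C(m,2) = m(m-1)/2
m=26
26*25/2 = 325


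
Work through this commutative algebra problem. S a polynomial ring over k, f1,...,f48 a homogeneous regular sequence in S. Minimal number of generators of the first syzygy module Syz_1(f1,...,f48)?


Regular sequence => Koszul complex is the minimal free resolution.
Syz_1 minimally generated by Koszul relations f_i*e_j - f_j*e_i (i<j): mu(Syz_1) = beta_2 = C(m,2) = m(m-1)/2
m=48
48*47/2 = 1128


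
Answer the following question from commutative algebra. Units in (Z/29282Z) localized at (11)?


Local ring = Z/14641Z.
phi(14641) = 11^3*(11-1) = 13310


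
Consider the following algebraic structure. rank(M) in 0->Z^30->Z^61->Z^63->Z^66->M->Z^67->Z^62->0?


Alt sum=0:
(-1)^0*30 + (-1)^1*61 + (-1)^2*63 + (-1)^3*66 + (-1)^4*? + (-1)^5*67 + (-1)^6*62=0
rank(M)=39


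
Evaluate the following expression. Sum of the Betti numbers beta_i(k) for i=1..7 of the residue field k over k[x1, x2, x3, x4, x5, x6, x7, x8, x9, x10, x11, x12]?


Koszul resolution: beta_i(k)=C(n,i), n=12
C(12,1)=12, C(12,2)=66, C(12,3)=220, C(12,4)=495, C(12,5)=792, C(12,6)=924, C(12,7)=792
Sum=3301


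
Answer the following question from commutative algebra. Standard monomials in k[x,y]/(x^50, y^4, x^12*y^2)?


k[x,y]/I, I = (x^50, y^4, x^12*y^2)
Rect: 50x4=200. Corner: (50-12)x(4-2)=76.
dim = 200-76 = 124


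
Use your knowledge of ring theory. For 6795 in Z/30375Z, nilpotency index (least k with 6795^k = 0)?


6795^k mod 30375:
k=1: 6795
k=2: 2025
k=3: 0
First zero at k = 3


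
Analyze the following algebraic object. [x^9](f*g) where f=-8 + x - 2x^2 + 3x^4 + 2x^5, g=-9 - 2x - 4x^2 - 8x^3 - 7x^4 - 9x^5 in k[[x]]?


[x^9] = sum a_i*b_j, i+j=9
  3*-9=-27
  2*-7=-14
Sum=-41


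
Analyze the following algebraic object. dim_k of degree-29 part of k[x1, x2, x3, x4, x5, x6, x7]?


C(d+n-1,n-1)=C(35,6)=1623160


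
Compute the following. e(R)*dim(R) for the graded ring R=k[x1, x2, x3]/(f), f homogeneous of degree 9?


e(R)=deg(f)=9, dim(R)=3-1=2
e*dim=9*2=18


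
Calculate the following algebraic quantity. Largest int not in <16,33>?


gcd(16,33)=1 => F=ab-a-b=16*33-16-33=528-49=479


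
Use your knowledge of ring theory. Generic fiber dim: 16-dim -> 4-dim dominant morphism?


dim(fiber)=dim(X)-dim(Y)=16-4=12


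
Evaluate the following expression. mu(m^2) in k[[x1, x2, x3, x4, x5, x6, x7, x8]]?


C(n+d-1,d)=C(9,2)=36


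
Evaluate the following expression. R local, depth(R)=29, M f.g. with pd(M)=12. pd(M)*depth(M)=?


pd+depth=29
depth=29-12=17
pd*depth=12*17=204


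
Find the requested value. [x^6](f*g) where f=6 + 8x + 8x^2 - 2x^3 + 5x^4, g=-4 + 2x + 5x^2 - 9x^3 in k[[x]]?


[x^6] = sum a_i*b_j, i+j=6
  -2*-9=18
  5*5=25
Sum=43


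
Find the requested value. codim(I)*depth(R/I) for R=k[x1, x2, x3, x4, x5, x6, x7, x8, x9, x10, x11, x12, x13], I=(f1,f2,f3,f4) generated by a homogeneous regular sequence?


codim=4, depth=dim(R/I)=13-4=9
Product=4*9=36


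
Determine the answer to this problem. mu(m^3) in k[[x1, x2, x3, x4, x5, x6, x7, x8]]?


C(n+d-1,d)=C(10,3)=120


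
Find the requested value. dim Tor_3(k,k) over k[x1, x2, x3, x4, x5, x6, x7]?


Koszul: C(n,i)=C(7,3)=35


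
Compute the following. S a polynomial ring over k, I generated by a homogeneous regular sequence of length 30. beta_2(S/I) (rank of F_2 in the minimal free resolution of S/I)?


Regular sequence => Koszul complex is the minimal free resolution.
Syz_1 minimally generated by Koszul relations f_i*e_j - f_j*e_i (i<j): mu(Syz_1) = beta_2 = C(m,2) = m(m-1)/2
m=30
30*29/2 = 435


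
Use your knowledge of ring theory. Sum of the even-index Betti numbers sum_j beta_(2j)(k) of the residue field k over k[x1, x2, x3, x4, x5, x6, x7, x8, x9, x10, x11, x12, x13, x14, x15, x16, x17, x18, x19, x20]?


Koszul resolution: beta_i(k)=C(n,i), n=20
sum_even C(20,i) = 2^(n-1) = 2^19 = 524288


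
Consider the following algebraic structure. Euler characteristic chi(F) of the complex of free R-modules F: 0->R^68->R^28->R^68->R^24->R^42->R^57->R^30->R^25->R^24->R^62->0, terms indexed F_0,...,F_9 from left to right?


chi = sum (-1)^i * rank:
(-1)^0*68=68
(-1)^1*28=-28
(-1)^2*68=68
(-1)^3*24=-24
(-1)^4*42=42
(-1)^5*57=-57
(-1)^6*30=30
(-1)^7*25=-25
(-1)^8*24=24
(-1)^9*62=-62
chi=36


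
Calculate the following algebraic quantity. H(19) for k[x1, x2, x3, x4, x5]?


C(d+n-1,n-1)=C(23,4)=8855


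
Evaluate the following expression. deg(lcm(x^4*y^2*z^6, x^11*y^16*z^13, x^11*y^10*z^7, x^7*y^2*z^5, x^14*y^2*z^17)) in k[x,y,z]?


lcm = componentwise max:
x: max(4,11,11,7,14)=14
y: max(2,16,10,2,2)=16
z: max(6,13,7,5,17)=17
Total=14+16+17=47


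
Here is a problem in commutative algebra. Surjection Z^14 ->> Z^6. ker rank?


rank(ker) = 14-6 = 8


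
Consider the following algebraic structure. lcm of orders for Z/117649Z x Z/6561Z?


Exponent = lcm of the cyclic orders; pairwise coprime => product.
7^6*3^8=117649*6561=771895089


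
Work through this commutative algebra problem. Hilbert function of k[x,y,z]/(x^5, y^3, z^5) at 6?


Need i<5, j<3, k<5 with i+j+k=6.
For each i, j ranges over max(0,6-i-4)..min(2,6-i):
  i=0: j in [2,2] -> 1
  i=1: j in [1,2] -> 2
  i=2: j in [0,2] -> 3
  i=3: j in [0,2] -> 3
  i=4: j in [0,2] -> 3
H(6) = 1+2+3+3+3 = 12


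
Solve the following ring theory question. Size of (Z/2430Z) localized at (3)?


3-primary part: 2430=3^5*10
Size=3^5=243


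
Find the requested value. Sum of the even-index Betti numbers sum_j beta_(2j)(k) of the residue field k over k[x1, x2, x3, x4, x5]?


Koszul resolution: beta_i(k)=C(n,i), n=5
sum_even C(5,i) = 2^(n-1) = 2^4 = 16


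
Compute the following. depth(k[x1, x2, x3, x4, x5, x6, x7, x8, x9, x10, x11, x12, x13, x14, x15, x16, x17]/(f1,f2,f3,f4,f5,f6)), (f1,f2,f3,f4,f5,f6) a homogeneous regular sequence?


depth(R)=17
depth(R/I)=17-6=11


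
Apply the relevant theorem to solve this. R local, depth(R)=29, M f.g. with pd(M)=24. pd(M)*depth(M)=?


pd+depth=29
depth=29-24=5
pd*depth=24*5=120


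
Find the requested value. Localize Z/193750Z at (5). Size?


5-primary part: 193750=5^5*62
Size=5^5=3125


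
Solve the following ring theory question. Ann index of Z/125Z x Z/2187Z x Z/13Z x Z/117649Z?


Exponent = lcm of the cyclic orders; pairwise coprime => product.
5^3*3^7*13^1*7^6=125*2187*13*117649=418109839875


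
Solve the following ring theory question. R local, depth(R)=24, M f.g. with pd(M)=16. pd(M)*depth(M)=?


pd+depth=24
depth=24-16=8
pd*depth=16*8=128


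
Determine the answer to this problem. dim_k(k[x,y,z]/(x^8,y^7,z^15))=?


Basis: x^iy^jz^k, i<8,j<7,k<15
8*7*15=840


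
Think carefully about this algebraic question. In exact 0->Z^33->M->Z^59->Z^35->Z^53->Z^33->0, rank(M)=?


Alt sum=0:
(-1)^0*33 + (-1)^1*? + (-1)^2*59 + (-1)^3*35 + (-1)^4*53 + (-1)^5*33=0
rank(M)=77


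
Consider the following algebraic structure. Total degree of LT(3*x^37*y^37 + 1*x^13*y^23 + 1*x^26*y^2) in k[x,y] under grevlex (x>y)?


LT: 3*x^37*y^37
deg_x=37, deg_y=37
Total=37+37=74


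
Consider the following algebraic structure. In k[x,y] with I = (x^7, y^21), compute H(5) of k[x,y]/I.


k[x,y], I = (x^7, y^21), d = 5
Need i < 7 and d-i < 21.
Range: 0 <= i <= 5.
H(5) = 6


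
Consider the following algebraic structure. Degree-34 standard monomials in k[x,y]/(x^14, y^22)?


k[x,y], I = (x^14, y^22), d = 34
Need i < 14 and d-i < 22.
Range: 13 <= i <= 13.
H(34) = 1


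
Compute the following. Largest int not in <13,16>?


gcd(13,16)=1 => F=ab-a-b=13*16-13-16=208-29=179


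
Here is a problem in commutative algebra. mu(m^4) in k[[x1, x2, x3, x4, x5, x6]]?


C(n+d-1,d)=C(9,4)=126


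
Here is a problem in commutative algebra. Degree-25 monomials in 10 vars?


C(d+n-1,n-1)=C(34,9)=52451256


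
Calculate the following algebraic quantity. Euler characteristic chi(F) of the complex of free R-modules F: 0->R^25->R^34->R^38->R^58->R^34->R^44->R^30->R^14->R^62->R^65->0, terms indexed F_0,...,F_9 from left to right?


chi = sum (-1)^i * rank:
(-1)^0*25=25
(-1)^1*34=-34
(-1)^2*38=38
(-1)^3*58=-58
(-1)^4*34=34
(-1)^5*44=-44
(-1)^6*30=30
(-1)^7*14=-14
(-1)^8*62=62
(-1)^9*65=-65
chi=-26


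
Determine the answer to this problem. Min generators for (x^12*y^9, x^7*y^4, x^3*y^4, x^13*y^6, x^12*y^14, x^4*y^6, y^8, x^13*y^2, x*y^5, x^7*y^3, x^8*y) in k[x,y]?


Remove redundant (divisible by others).
x^12*y^14 redundant.
x^13*y^6 redundant.
x^4*y^6 redundant.
x^7*y^4 redundant.
x^12*y^9 redundant.
x^13*y^2 redundant.
Min: x^8*y, x^7*y^3, x^3*y^4, x*y^5, y^8
Count=5


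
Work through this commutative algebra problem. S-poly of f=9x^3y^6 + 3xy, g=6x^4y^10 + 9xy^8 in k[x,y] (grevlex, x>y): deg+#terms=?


LT(f)=9x^3y^6, LT(g)=6x^4y^10
lcm(LM)=x^4y^10
S(f,g) (scaled by 54 to clear denominators) = 6xy^4*f - 9*g = -81xy^8 + 18x^2y^5
2 terms, deg 9.
9+2=11


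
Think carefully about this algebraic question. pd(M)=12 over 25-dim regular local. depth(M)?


pd+depth=depth(R)=25
depth=25-12=13


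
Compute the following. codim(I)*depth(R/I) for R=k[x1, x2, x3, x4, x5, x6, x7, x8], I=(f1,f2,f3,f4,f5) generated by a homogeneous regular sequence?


codim=5, depth=dim(R/I)=8-5=3
Product=5*3=15


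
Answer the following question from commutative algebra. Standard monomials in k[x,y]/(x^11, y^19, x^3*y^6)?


k[x,y]/I, I = (x^11, y^19, x^3*y^6)
Rect: 11x19=209. Corner: (11-3)x(19-6)=104.
dim = 209-104 = 105


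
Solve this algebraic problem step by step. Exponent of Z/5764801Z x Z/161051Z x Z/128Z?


Exponent = lcm of the cyclic orders; pairwise coprime => product.
7^8*11^5*2^7=5764801*161051*128=118838651628928


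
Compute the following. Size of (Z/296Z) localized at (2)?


2-primary part: 296=2^3*37
Size=2^3=8


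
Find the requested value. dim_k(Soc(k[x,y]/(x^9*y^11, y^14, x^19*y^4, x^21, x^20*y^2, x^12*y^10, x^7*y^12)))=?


Socle = ann(m) = span of standard monomials u with x*u, y*u in I (staircase corners).
Minimal generators: x^21, x^20*y^2, x^19*y^4, x^12*y^10, x^9*y^11, x^7*y^12, y^14
Corners: x^6y^13, x^8y^11, x^11y^10, x^18y^9, x^19y^3, x^20y
Socle dim=6


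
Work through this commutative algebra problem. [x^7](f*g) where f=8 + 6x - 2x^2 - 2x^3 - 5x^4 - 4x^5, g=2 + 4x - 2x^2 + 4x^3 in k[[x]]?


[x^7] = sum a_i*b_j, i+j=7
  -5*4=-20
  -4*-2=8
Sum=-12


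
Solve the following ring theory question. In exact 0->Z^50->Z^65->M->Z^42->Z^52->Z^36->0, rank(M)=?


Alt sum=0:
(-1)^0*50 + (-1)^1*65 + (-1)^2*? + (-1)^3*42 + (-1)^4*52 + (-1)^5*36=0
rank(M)=41


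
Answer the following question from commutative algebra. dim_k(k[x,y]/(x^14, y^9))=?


Basis: x^i*y^j, i<14, j<9
14*9=126


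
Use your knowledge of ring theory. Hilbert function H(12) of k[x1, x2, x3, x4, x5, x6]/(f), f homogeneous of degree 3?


C(17,5)-C(14,5)=6188-2002=4186


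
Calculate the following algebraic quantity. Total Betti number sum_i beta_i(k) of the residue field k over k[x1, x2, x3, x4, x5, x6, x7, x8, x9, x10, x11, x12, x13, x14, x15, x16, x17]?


Koszul resolution: beta_i(k)=C(n,i), n=17
sum_i C(17,i) = 2^17 = 131072


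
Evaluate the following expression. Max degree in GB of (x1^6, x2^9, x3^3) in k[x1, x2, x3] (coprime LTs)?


Pure powers, coprime LTs => already GB.
Degrees: 6, 9, 3
Max=9


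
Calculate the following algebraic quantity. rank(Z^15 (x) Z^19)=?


rank(M(x)N) = rank(M)*rank(N)
15*19 = 285


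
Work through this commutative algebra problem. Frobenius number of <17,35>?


gcd(17,35)=1 => F=ab-a-b=17*35-17-35=595-52=543


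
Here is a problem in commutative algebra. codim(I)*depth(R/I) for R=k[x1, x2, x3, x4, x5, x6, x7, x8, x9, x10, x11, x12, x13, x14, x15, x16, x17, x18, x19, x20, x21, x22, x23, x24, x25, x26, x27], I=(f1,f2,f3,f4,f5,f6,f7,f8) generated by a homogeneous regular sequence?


codim=8, depth=dim(R/I)=27-8=19
Product=8*19=152


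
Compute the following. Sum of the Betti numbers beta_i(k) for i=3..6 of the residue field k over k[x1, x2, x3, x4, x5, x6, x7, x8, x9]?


Koszul resolution: beta_i(k)=C(n,i), n=9
C(9,3)=84, C(9,4)=126, C(9,5)=126, C(9,6)=84
Sum=420


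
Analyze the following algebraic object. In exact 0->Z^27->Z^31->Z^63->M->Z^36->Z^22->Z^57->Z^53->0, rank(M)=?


Alt sum=0:
(-1)^0*27 + (-1)^1*31 + (-1)^2*63 + (-1)^3*? + (-1)^4*36 + (-1)^5*22 + (-1)^6*57 + (-1)^7*53=0
rank(M)=77


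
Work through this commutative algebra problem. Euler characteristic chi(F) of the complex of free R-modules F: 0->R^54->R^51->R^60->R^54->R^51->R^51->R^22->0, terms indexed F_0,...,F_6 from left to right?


chi = sum (-1)^i * rank:
(-1)^0*54=54
(-1)^1*51=-51
(-1)^2*60=60
(-1)^3*54=-54
(-1)^4*51=51
(-1)^5*51=-51
(-1)^6*22=22
chi=31


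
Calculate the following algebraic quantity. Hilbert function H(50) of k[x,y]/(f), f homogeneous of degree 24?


H(t)=d for t>=d-1.
d=24, t=50
H(50)=24


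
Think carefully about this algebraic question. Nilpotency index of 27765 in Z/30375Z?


27765^k mod 30375:
k=1: 27765
k=2: 8100
k=3: 0
First zero at k = 3


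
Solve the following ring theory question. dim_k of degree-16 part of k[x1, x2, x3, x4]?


C(d+n-1,n-1)=C(19,3)=969


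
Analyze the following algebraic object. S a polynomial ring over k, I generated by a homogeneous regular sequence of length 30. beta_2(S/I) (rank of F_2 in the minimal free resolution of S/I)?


Regular sequence => Koszul complex is the minimal free resolution.
Syz_1 minimally generated by Koszul relations f_i*e_j - f_j*e_i (i<j): mu(Syz_1) = beta_2 = C(m,2) = m(m-1)/2
m=30
30*29/2 = 435


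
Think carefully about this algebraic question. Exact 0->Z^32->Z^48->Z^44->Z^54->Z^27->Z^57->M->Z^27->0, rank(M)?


Alt sum=0:
(-1)^0*32 + (-1)^1*48 + (-1)^2*44 + (-1)^3*54 + (-1)^4*27 + (-1)^5*57 + (-1)^6*? + (-1)^7*27=0
rank(M)=83


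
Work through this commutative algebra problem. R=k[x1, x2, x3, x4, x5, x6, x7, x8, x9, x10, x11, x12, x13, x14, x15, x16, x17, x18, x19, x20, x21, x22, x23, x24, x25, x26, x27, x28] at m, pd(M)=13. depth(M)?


pd+depth=depth(R)=28
depth=28-13=15


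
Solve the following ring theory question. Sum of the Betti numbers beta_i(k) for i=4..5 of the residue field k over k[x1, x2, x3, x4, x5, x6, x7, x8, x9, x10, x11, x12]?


Koszul resolution: beta_i(k)=C(n,i), n=12
C(12,4)=495, C(12,5)=792
Sum=1287


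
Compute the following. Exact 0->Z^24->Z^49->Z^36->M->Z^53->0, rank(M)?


Alt sum=0:
(-1)^0*24 + (-1)^1*49 + (-1)^2*36 + (-1)^3*? + (-1)^4*53=0
rank(M)=64


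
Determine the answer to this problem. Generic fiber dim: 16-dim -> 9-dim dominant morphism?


dim(fiber)=dim(X)-dim(Y)=16-9=7


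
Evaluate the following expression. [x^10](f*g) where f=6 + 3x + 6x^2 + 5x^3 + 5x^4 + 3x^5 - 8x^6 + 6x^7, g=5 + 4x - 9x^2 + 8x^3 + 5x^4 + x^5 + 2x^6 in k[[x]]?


[x^10] = sum a_i*b_j, i+j=10
  5*2=10
  3*1=3
  -8*5=-40
  6*8=48
Sum=21


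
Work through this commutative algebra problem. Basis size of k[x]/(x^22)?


Basis: 1,x,...,x^21
dim=22


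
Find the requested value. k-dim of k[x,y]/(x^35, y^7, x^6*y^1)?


k[x,y]/I, I = (x^35, y^7, x^6*y^1)
Rect: 35x7=245. Corner: (35-6)x(7-1)=174.
dim = 245-174 = 71


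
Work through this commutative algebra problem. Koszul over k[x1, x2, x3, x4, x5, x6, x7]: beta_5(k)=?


C(n,i)=C(7,5)=21


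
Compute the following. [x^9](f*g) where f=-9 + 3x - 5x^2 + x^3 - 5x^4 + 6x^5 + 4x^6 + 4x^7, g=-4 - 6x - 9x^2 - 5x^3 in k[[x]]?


[x^9] = sum a_i*b_j, i+j=9
  4*-5=-20
  4*-9=-36
Sum=-56


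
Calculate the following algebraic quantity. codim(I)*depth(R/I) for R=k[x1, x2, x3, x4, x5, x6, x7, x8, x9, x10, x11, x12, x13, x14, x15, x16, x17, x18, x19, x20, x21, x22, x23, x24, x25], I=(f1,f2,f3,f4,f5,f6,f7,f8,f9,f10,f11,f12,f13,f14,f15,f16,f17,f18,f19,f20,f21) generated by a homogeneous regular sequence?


codim=21, depth=dim(R/I)=25-21=4
Product=21*4=84


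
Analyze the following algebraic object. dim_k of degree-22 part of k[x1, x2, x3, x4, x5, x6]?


C(d+n-1,n-1)=C(27,5)=80730


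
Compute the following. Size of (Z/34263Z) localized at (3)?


3-primary part: 34263=3^6*47
Size=3^6=729


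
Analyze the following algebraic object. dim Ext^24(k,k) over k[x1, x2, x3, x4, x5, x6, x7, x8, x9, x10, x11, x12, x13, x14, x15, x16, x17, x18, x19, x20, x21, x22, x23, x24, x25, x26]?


C(n,i)=C(26,24)=325


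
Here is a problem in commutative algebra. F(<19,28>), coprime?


gcd(19,28)=1 => F=ab-a-b=19*28-19-28=532-47=485


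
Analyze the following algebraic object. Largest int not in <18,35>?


gcd(18,35)=1 => F=ab-a-b=18*35-18-35=630-53=577


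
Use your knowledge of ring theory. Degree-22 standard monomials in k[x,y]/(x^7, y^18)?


k[x,y], I = (x^7, y^18), d = 22
Need i < 7 and d-i < 18.
Range: 5 <= i <= 6.
H(22) = 2


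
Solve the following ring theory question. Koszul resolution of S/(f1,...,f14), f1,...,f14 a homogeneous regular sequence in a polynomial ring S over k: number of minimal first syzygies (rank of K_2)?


Regular sequence => Koszul complex is the minimal free resolution.
Syz_1 minimally generated by Koszul relations f_i*e_j - f_j*e_i (i<j): mu(Syz_1) = beta_2 = C(m,2) = m(m-1)/2
m=14
14*13/2 = 91


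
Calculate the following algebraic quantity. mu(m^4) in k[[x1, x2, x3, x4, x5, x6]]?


C(n+d-1,d)=C(9,4)=126


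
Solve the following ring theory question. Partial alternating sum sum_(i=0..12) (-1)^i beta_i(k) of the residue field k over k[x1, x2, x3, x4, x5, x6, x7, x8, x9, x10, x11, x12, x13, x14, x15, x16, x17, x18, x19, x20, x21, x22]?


Koszul resolution: beta_i(k)=C(n,i), n=22
sum_(i=0..p) (-1)^i C(n,i) = (-1)^p C(n-1,p)
(-1)^12*C(21,12) = (-1)^12*293930 = 293930


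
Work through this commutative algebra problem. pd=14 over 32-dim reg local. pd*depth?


pd+depth=32
depth=32-14=18
pd*depth=14*18=252


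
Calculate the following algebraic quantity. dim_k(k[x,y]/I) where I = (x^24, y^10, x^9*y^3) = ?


k[x,y]/I, I = (x^24, y^10, x^9*y^3)
Rect: 24x10=240. Corner: (24-9)x(10-3)=105.
dim = 240-105 = 135


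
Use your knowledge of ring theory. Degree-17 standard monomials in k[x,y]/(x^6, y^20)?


k[x,y], I = (x^6, y^20), d = 17
Need i < 6 and d-i < 20.
Range: 0 <= i <= 5.
H(17) = 6


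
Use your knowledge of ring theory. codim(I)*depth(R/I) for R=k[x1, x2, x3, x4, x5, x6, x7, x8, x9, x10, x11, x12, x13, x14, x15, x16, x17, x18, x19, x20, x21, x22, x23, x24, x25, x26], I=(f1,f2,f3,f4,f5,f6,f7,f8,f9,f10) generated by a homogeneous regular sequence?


codim=10, depth=dim(R/I)=26-10=16
Product=10*16=160


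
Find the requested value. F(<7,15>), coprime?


gcd(7,15)=1 => F=ab-a-b=7*15-7-15=105-22=83


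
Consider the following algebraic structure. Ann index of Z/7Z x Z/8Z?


Exponent = lcm of the cyclic orders; pairwise coprime => product.
7^1*2^3=7*8=56


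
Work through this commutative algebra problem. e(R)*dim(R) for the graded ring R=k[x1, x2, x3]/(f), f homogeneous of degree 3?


e(R)=deg(f)=3, dim(R)=3-1=2
e*dim=3*2=6


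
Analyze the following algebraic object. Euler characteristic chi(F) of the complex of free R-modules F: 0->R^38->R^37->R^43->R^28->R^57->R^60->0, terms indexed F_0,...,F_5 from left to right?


chi = sum (-1)^i * rank:
(-1)^0*38=38
(-1)^1*37=-37
(-1)^2*43=43
(-1)^3*28=-28
(-1)^4*57=57
(-1)^5*60=-60
chi=13


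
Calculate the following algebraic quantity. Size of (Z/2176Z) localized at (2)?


2-primary part: 2176=2^7*17
Size=2^7=128


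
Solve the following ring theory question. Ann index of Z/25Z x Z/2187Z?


Exponent = lcm of the cyclic orders; pairwise coprime => product.
5^2*3^7=25*2187=54675


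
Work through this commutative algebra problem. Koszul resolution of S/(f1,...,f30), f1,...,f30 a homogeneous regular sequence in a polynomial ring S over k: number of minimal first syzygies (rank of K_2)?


Regular sequence => Koszul complex is the minimal free resolution.
Syz_1 minimally generated by Koszul relations f_i*e_j - f_j*e_i (i<j): mu(Syz_1) = beta_2 = C(m,2) = m(m-1)/2
m=30
30*29/2 = 435


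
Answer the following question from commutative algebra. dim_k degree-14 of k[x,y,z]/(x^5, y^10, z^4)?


Need i<5, j<10, k<4 with i+j+k=14.
For each i, j ranges over max(0,14-i-3)..min(9,14-i):
  i=0: j in [11,9] -> 0
  i=1: j in [10,9] -> 0
  i=2: j in [9,9] -> 1
  i=3: j in [8,9] -> 2
  i=4: j in [7,9] -> 3
H(14) = 0+0+1+2+3 = 6


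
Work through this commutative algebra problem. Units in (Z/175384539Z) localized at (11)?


Local ring = Z/19487171Z.
phi(19487171) = 11^6*(11-1) = 17715610


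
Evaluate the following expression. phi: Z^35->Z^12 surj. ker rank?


rank(ker) = 35-12 = 23


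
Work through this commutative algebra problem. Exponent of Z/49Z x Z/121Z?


Exponent = lcm of the cyclic orders; pairwise coprime => product.
7^2*11^2=49*121=5929


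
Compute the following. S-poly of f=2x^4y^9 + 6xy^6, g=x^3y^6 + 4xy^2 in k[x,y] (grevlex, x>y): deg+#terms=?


LT(f)=2x^4y^9, LT(g)=x^3y^6
lcm(LM)=x^4y^9
S(f,g) (scaled by 2 to clear denominators) = 1*f - 2xy^3*g = -8x^2y^5 + 6xy^6
2 terms, deg 7.
7+2=9


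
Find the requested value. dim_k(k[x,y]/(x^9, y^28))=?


Basis: x^i*y^j, i<9, j<28
9*28=252


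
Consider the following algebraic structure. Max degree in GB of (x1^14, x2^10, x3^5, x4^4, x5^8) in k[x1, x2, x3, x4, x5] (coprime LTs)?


Pure powers, coprime LTs => already GB.
Degrees: 14, 10, 5, 4, 8
Max=14


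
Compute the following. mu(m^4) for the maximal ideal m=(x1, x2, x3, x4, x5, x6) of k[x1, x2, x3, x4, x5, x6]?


Graded Nakayama: mu(m^d) = dim_k (m^d/m^(d+1)) = #degree-4 monomials in 6 vars
C(n+d-1,d)=C(9,4)=126


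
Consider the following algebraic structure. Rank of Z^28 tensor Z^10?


rank(M(x)N) = rank(M)*rank(N)
28*10 = 280


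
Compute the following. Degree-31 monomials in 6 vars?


C(d+n-1,n-1)=C(36,5)=376992


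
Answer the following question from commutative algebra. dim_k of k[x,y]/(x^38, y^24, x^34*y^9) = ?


k[x,y]/I, I = (x^38, y^24, x^34*y^9)
Rect: 38x24=912. Corner: (38-34)x(24-9)=60.
dim = 912-60 = 852


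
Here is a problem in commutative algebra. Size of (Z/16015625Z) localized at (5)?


5-primary part: 16015625=5^8*41
Size=5^8=390625


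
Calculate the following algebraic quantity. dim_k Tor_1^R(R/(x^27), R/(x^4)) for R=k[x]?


Tor_1(R/I,R/J)=(I cap J)/IJ=(x^27)/(x^31)
dim=31-27=min(27,4)=4


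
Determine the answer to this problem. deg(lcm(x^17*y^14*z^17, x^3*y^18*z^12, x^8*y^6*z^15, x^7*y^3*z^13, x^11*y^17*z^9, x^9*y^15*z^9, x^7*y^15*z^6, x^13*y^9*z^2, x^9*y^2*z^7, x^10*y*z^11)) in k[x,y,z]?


lcm = componentwise max:
x: max(17,3,8,7,11,9,7,13,9,10)=17
y: max(14,18,6,3,17,15,15,9,2,1)=18
z: max(17,12,15,13,9,9,6,2,7,11)=17
Total=17+18+17=52


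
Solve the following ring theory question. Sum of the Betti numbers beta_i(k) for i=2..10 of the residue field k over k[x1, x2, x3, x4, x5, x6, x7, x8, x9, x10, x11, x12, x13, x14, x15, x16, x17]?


Koszul resolution: beta_i(k)=C(n,i), n=17
C(17,2)=136, C(17,3)=680, C(17,4)=2380, C(17,5)=6188, C(17,6)=12376, C(17,7)=19448, C(17,8)=24310, C(17,9)=24310, C(17,10)=19448
Sum=109276


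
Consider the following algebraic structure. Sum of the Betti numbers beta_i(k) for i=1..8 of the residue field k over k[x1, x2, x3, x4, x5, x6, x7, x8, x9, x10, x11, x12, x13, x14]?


Koszul resolution: beta_i(k)=C(n,i), n=14
C(14,1)=14, C(14,2)=91, C(14,3)=364, C(14,4)=1001, C(14,5)=2002, C(14,6)=3003, C(14,7)=3432, C(14,8)=3003
Sum=12910


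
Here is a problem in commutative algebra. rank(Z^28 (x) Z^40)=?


rank(M(x)N) = rank(M)*rank(N)
28*40 = 1120


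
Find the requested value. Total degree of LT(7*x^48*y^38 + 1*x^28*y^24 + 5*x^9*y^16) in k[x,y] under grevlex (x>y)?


LT: 7*x^48*y^38
deg_x=48, deg_y=38
Total=48+38=86


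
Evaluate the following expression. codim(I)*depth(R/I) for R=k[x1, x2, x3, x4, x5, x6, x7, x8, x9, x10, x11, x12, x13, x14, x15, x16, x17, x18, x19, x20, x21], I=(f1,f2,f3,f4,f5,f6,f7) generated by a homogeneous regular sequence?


codim=7, depth=dim(R/I)=21-7=14
Product=7*14=98


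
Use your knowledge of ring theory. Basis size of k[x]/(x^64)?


Basis: 1,x,...,x^63
dim=64


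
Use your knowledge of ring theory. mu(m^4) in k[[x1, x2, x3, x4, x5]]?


C(n+d-1,d)=C(8,4)=70


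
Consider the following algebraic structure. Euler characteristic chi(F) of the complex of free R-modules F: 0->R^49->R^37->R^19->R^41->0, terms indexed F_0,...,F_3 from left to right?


chi = sum (-1)^i * rank:
(-1)^0*49=49
(-1)^1*37=-37
(-1)^2*19=19
(-1)^3*41=-41
chi=-10


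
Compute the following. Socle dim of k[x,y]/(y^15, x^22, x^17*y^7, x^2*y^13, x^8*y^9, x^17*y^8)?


Socle = ann(m) = span of standard monomials u with x*u, y*u in I (staircase corners).
Redundant generators: x^17*y^8
Minimal generators: x^22, x^17*y^7, x^8*y^9, x^2*y^13, y^15
Corners: xy^14, x^7y^12, x^16y^8, x^21y^6
Socle dim=4


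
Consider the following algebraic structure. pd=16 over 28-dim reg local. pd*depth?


pd+depth=28
depth=28-16=12
pd*depth=16*12=192


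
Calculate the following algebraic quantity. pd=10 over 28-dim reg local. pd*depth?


pd+depth=28
depth=28-10=18
pd*depth=10*18=180


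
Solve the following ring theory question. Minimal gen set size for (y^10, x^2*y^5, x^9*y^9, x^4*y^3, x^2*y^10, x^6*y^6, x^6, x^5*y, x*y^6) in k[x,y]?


Remove redundant (divisible by others).
x^6*y^6 redundant.
x^9*y^9 redundant.
x^2*y^10 redundant.
Min: x^6, x^5*y, x^4*y^3, x^2*y^5, x*y^6, y^10
Count=6


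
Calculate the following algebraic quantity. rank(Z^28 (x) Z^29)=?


rank(M(x)N) = rank(M)*rank(N)
28*29 = 812


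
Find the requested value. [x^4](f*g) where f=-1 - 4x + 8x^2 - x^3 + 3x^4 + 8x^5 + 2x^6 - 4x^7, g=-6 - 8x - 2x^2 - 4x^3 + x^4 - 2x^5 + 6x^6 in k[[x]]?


[x^4] = sum a_i*b_j, i+j=4
  -1*1=-1
  -4*-4=16
  8*-2=-16
  -1*-8=8
  3*-6=-18
Sum=-11


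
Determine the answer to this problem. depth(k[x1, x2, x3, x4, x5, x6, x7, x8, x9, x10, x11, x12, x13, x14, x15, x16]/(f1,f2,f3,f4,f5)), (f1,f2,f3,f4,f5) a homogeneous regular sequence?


depth(R)=16
depth(R/I)=16-5=11


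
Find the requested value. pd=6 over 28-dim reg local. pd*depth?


pd+depth=28
depth=28-6=22
pd*depth=6*22=132


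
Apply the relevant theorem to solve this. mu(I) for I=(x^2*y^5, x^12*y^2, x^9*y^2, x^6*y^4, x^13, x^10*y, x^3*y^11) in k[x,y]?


Remove redundant (divisible by others).
x^3*y^11 redundant.
x^12*y^2 redundant.
Min: x^13, x^10*y, x^9*y^2, x^6*y^4, x^2*y^5
Count=5


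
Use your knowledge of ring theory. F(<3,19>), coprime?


gcd(3,19)=1 => F=ab-a-b=3*19-3-19=57-22=35


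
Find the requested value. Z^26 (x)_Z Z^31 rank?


rank(M(x)N) = rank(M)*rank(N)
26*31 = 806


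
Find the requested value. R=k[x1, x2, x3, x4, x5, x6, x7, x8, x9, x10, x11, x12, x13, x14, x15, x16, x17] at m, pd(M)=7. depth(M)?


pd+depth=depth(R)=17
depth=17-7=10


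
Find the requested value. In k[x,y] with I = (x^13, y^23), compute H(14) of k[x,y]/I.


k[x,y], I = (x^13, y^23), d = 14
Need i < 13 and d-i < 23.
Range: 0 <= i <= 12.
H(14) = 13


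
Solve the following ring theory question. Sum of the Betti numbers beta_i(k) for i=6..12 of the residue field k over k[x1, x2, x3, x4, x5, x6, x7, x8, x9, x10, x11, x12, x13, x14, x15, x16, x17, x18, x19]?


Koszul resolution: beta_i(k)=C(n,i), n=19
C(19,6)=27132, C(19,7)=50388, C(19,8)=75582, C(19,9)=92378, C(19,10)=92378, C(19,11)=75582, C(19,12)=50388
Sum=463828


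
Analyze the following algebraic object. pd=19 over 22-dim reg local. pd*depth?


pd+depth=22
depth=22-19=3
pd*depth=19*3=57


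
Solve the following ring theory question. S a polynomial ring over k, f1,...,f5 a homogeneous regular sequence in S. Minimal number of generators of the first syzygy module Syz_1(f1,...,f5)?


Regular sequence => Koszul complex is the minimal free resolution.
Syz_1 minimally generated by Koszul relations f_i*e_j - f_j*e_i (i<j): mu(Syz_1) = beta_2 = C(m,2) = m(m-1)/2
m=5
5*4/2 = 10


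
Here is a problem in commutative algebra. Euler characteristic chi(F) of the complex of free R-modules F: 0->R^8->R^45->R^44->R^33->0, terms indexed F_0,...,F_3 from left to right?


chi = sum (-1)^i * rank:
(-1)^0*8=8
(-1)^1*45=-45
(-1)^2*44=44
(-1)^3*33=-33
chi=-26


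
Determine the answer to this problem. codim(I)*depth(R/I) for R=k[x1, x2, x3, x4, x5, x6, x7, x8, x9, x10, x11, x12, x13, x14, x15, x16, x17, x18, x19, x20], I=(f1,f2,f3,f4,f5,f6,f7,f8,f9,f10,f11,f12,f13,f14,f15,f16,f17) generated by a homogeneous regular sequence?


codim=17, depth=dim(R/I)=20-17=3
Product=17*3=51


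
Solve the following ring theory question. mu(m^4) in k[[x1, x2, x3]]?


C(n+d-1,d)=C(6,4)=15


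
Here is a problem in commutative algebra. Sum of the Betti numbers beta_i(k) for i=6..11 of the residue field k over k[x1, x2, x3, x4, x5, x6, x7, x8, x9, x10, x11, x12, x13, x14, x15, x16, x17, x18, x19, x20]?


Koszul resolution: beta_i(k)=C(n,i), n=20
C(20,6)=38760, C(20,7)=77520, C(20,8)=125970, C(20,9)=167960, C(20,10)=184756, C(20,11)=167960
Sum=762926


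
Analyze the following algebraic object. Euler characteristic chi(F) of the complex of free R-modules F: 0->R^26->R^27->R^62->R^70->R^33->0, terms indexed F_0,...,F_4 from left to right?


chi = sum (-1)^i * rank:
(-1)^0*26=26
(-1)^1*27=-27
(-1)^2*62=62
(-1)^3*70=-70
(-1)^4*33=33
chi=24


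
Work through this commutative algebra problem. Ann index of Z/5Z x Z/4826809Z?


Exponent = lcm of the cyclic orders; pairwise coprime => product.
5^1*13^6=5*4826809=24134045


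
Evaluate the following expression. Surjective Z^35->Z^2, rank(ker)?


rank(ker) = 35-2 = 33


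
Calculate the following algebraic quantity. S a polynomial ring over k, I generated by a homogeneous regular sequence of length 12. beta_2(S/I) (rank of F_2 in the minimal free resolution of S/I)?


Regular sequence => Koszul complex is the minimal free resolution.
Syz_1 minimally generated by Koszul relations f_i*e_j - f_j*e_i (i<j): mu(Syz_1) = beta_2 = C(m,2) = m(m-1)/2
m=12
12*11/2 = 66


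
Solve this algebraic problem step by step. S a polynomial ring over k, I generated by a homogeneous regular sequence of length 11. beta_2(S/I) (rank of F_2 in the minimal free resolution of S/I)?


Regular sequence => Koszul complex is the minimal free resolution.
Syz_1 minimally generated by Koszul relations f_i*e_j - f_j*e_i (i<j): mu(Syz_1) = beta_2 = C(m,2) = m(m-1)/2
m=11
11*10/2 = 55


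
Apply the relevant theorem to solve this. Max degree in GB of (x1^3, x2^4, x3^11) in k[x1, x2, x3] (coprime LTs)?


Pure powers, coprime LTs => already GB.
Degrees: 3, 4, 11
Max=11


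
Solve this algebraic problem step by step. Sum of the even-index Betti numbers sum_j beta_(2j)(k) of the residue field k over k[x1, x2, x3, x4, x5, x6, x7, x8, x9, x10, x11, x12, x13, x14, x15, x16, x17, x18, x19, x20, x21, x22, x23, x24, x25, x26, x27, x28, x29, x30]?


Koszul resolution: beta_i(k)=C(n,i), n=30
sum_even C(30,i) = 2^(n-1) = 2^29 = 536870912


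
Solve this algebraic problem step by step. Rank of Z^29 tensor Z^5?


rank(M(x)N) = rank(M)*rank(N)
29*5 = 145


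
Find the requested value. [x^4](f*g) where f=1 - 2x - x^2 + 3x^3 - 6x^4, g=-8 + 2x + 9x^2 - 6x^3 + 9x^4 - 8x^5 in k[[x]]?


[x^4] = sum a_i*b_j, i+j=4
  1*9=9
  -2*-6=12
  -1*9=-9
  3*2=6
  -6*-8=48
Sum=66
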